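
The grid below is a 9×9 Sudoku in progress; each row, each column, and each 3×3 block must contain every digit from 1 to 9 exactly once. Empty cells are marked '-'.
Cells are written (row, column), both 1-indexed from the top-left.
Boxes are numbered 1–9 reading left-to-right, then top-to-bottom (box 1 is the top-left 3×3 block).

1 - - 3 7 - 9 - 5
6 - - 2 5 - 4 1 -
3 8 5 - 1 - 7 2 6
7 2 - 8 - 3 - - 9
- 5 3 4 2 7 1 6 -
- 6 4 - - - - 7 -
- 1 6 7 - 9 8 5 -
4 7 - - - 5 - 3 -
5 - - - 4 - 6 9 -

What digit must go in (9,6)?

2

Cell (9,6) itself could take any of {1, 2, 8} by direct elimination.
Consider where 2 can go in box 8.
(7,5) is out (column 5 already has a 2).
(8,4) is out (column 4 already has a 2).
(8,5) is out (column 5 already has a 2).
(9,4) is out (column 4 already has a 2).
So the only cell in box 8 that can hold 2 is (9,6).
Therefore (9,6) = 2.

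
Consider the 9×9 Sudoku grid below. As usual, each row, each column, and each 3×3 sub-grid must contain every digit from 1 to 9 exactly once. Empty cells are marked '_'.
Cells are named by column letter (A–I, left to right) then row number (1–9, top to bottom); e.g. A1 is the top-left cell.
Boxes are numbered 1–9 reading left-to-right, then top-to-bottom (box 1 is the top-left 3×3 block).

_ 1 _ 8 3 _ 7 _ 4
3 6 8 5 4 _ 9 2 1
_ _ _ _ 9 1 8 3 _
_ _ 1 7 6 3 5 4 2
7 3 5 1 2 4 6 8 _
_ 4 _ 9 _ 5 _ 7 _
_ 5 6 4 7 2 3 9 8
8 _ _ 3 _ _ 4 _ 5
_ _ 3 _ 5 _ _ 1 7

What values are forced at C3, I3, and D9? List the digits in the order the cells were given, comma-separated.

For C3:
  Consider where 4 can go in column C.
  C1 is out (row 1 already has a 4).
  C6 is out (row 6 already has a 4).
  C8 is out (row 8 already has a 4).
  So the only cell in column C that can hold 4 is C3.
  So C3 = 4.
For I3:
  Row 3 already contains {1, 3, 8, 9}.
  Column I already contains {1, 2, 4, 5, 7, 8}.
  Its 3×3 block (box 3) already contains {1, 2, 3, 4, 7, 8, 9}.
  The only value from 1–9 not eliminated is 6, so I3 = 6.
For D9:
  Row 9 already contains {1, 3, 5, 7}.
  Column D already contains {1, 3, 4, 5, 7, 8, 9}.
  Its 3×3 block (box 8) already contains {2, 3, 4, 5, 7}.
  The only value from 1–9 not eliminated is 6, so D9 = 6.

4,6,6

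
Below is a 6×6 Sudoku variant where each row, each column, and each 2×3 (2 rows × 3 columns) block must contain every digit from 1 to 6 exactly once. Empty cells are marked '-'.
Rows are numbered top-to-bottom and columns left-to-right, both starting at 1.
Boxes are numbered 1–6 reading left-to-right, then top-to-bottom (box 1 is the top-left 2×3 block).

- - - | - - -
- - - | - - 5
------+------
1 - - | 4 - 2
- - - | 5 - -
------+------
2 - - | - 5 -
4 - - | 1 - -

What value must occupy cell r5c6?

Cell r5c6 itself could take any of {3, 4, 6} by direct elimination.
Consider where 4 can go in row 5.
r5c2 is out (box 5 already has a 4).
r5c3 is out (box 5 already has a 4).
r5c4 is out (column 4 already has a 4).
So the only cell in row 5 that can hold 4 is r5c6.
Therefore r5c6 = 4.

4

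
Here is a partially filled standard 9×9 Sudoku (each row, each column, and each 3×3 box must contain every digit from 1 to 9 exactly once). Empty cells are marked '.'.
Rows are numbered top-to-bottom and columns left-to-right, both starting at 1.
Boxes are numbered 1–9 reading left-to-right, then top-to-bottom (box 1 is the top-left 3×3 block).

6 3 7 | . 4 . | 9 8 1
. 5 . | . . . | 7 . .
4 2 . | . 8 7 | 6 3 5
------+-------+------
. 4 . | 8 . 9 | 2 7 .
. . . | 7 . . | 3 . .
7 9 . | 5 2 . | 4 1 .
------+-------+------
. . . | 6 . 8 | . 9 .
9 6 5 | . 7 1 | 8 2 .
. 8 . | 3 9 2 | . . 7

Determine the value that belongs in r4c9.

Row 4 already contains {2, 4, 7, 8, 9}.
Column 9 already contains {1, 5, 7}.
Its 3×3 block (box 6) already contains {1, 2, 3, 4, 7}.
The only value from 1–9 not eliminated is 6, so r4c9 = 6.

6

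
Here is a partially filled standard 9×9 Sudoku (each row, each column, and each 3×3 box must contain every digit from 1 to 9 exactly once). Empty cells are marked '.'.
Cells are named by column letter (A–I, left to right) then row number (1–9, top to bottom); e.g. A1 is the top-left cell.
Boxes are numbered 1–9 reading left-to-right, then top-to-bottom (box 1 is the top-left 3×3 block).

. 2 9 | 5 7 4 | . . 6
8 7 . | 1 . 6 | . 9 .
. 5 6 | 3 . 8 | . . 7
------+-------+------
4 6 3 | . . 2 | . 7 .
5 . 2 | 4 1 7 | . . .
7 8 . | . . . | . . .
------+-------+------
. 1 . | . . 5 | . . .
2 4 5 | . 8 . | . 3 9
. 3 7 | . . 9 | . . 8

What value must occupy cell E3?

9

Cell E3 itself could take any of {2, 9} by direct elimination.
Consider where 9 can go in box 2.
E2 is out (row 2 already has a 9).
So the only cell in box 2 that can hold 9 is E3.
Therefore E3 = 9.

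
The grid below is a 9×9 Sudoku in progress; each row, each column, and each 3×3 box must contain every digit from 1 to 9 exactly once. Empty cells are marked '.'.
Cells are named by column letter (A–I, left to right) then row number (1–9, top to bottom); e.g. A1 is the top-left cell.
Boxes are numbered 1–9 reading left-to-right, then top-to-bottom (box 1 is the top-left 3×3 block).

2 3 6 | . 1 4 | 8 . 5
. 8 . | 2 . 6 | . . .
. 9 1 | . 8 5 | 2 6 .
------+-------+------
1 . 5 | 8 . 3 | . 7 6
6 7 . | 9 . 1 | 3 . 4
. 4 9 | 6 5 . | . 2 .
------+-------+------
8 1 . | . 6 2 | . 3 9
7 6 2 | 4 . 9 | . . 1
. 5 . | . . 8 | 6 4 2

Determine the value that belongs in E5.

Row 5 already contains {1, 3, 4, 6, 7, 9}.
Column E already contains {1, 5, 6, 8}.
Its 3×3 block (box 5) already contains {1, 3, 5, 6, 8, 9}.
The only value from 1–9 not eliminated is 2, so E5 = 2.

2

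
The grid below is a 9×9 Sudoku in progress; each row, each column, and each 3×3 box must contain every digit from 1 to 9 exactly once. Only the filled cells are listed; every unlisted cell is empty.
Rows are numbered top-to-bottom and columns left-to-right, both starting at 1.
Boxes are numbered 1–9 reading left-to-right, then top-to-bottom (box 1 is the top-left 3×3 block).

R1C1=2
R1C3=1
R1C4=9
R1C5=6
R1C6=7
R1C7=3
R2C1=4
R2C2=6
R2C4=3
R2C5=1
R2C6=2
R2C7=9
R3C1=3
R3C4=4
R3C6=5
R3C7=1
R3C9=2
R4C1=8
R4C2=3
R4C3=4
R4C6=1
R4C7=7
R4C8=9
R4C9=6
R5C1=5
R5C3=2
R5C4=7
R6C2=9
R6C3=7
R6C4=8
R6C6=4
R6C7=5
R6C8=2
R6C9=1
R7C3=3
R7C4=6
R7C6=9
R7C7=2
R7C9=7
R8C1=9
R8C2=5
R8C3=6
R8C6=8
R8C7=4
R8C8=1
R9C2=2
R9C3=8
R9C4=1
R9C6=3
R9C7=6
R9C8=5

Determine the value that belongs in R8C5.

Cell R8C5 itself could take any of {2, 7} by direct elimination.
Consider where 7 can go in row 8.
R8C4 is out (column 4 already has a 7).
R8C9 is out (column 9 already has a 7).
So the only cell in row 8 that can hold 7 is R8C5.
Therefore R8C5 = 7.

7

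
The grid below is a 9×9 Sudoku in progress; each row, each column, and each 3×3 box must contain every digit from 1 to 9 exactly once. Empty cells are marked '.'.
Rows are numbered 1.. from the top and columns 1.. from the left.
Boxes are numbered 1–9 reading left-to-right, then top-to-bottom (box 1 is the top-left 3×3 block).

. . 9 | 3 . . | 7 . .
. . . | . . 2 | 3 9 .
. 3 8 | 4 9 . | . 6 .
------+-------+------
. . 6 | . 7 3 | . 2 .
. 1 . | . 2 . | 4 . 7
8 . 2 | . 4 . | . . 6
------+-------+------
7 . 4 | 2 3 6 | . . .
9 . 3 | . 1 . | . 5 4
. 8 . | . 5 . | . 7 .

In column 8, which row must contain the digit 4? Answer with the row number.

1

Consider where 4 can go in column 8.
row 5, column 8 is out (row 5 already has a 4).
row 6, column 8 is out (row 6 already has a 4).
row 7, column 8 is out (row 7 already has a 4).
So the only cell in column 8 that can hold 4 is row 1, column 8.
That is row 1.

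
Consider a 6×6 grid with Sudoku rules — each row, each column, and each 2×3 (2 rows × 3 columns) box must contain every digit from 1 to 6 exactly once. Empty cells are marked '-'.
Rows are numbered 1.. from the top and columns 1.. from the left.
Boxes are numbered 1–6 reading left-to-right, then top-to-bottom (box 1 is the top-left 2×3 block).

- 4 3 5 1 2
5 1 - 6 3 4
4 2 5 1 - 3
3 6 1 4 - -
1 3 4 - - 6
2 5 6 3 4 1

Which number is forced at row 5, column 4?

Row 5 already contains {1, 3, 4, 6}.
Column 4 already contains {1, 3, 4, 5, 6}.
Its 2×3 block (box 6) already contains {1, 3, 4, 6}.
The only value from 1–6 not eliminated is 2, so row 5, column 4 = 2.

2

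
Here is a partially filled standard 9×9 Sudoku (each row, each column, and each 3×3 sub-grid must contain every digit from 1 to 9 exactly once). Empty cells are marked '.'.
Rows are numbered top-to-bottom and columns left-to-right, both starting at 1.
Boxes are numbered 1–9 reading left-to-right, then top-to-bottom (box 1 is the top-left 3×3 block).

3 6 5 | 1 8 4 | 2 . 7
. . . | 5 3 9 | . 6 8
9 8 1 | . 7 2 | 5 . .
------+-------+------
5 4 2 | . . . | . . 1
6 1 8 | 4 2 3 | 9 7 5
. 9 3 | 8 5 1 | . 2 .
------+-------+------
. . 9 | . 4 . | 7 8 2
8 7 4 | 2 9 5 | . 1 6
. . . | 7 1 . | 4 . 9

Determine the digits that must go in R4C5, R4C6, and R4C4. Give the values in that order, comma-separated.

For R4C5:
  Row 4 already contains {1, 2, 4, 5}.
  Column 5 already contains {1, 2, 3, 4, 5, 7, 8, 9}.
  Its 3×3 block (box 5) already contains {1, 2, 3, 4, 5, 8}.
  The only value from 1–9 not eliminated is 6, so R4C5 = 6.
For R4C6:
  Consider where 7 can go in box 5.
  R4C4 is out (column 4 already has a 7).
  R4C5 is out (column 5 already has a 7).
  So the only cell in box 5 that can hold 7 is R4C6.
  So R4C6 = 7.
For R4C4:
  Consider where 9 can go in box 5.
  R4C5 is out (column 5 already has a 9).
  R4C6 is out (column 6 already has a 9).
  So the only cell in box 5 that can hold 9 is R4C4.
  So R4C4 = 9.

6,7,9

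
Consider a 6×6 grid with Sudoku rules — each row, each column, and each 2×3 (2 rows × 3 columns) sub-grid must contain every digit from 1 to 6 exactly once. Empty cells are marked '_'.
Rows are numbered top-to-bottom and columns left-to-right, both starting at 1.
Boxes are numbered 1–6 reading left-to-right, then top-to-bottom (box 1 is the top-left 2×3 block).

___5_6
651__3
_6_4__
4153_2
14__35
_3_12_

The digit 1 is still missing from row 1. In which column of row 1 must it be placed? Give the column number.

Consider where 1 can go in row 1.
R1C1 is out (column 1 already has a 1).
R1C2 is out (column 2 already has a 1).
R1C3 is out (column 3 already has a 1).
So the only cell in row 1 that can hold 1 is R1C5.
That is column 5.

5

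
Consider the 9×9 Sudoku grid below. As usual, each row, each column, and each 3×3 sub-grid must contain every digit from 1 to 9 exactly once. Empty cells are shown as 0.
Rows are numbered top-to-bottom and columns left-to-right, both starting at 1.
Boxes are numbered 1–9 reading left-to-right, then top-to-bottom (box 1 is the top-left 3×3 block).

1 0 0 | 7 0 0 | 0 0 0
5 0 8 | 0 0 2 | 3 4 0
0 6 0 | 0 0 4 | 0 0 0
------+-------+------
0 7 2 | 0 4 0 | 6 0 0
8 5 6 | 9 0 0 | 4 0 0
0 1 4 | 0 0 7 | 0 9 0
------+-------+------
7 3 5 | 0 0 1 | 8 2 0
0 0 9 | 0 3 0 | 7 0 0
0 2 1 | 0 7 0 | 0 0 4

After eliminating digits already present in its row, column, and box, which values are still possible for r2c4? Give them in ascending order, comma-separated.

Row 2 already contains {2, 3, 4, 5, 8}.
Column 4 already contains {7, 9}.
Its 3×3 block (box 2) already contains {2, 4, 7}.
Removing those from 1–9 leaves {1, 6} as the candidates for r2c4.

1,6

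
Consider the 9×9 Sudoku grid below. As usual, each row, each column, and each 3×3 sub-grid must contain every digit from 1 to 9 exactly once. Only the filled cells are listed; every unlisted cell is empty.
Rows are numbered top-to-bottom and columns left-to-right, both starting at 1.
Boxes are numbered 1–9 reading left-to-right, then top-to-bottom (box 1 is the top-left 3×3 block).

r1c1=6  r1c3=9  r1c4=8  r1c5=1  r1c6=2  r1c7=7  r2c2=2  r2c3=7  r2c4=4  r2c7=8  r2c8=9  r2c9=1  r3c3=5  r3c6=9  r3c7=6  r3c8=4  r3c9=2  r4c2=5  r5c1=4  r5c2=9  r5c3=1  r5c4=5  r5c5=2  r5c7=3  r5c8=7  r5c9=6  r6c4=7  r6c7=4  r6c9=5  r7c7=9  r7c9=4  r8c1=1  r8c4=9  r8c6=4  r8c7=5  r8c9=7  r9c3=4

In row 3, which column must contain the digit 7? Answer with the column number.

Consider where 7 can go in row 3.
r3c1 is out (box 1 already has a 7).
r3c2 is out (box 1 already has a 7).
r3c4 is out (column 4 already has a 7).
So the only cell in row 3 that can hold 7 is r3c5.
That is column 5.

5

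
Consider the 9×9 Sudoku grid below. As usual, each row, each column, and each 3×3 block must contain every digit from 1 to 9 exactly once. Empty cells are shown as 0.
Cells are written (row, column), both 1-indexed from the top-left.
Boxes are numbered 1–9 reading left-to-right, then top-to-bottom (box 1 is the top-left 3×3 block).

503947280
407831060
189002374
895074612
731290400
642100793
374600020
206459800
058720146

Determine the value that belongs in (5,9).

Cell (5,9) itself could take any of {5, 8} by direct elimination.
Consider where 8 can go in column 9.
(1,9) is out (row 1 already has a 8).
(2,9) is out (row 2 already has a 8).
(7,9) is out (box 9 already has a 8).
(8,9) is out (row 8 already has a 8).
So the only cell in column 9 that can hold 8 is (5,9).
Therefore (5,9) = 8.

8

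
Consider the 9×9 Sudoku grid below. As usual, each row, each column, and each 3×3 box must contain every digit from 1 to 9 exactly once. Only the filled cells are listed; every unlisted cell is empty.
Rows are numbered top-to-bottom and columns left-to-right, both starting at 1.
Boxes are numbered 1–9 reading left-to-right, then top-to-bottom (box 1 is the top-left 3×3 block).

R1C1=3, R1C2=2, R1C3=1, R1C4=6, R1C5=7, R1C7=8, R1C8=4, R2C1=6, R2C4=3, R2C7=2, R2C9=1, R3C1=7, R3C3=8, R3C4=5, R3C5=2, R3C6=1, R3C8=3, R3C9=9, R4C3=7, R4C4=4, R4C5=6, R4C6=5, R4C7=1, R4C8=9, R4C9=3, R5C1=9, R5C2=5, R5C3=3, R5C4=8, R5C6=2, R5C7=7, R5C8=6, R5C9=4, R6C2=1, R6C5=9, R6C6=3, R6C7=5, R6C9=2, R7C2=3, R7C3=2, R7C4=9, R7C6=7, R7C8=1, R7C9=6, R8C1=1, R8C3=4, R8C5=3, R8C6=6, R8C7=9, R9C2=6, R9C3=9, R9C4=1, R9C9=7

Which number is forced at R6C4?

7

Row 6 already contains {1, 2, 3, 5, 9}.
Column 4 already contains {1, 3, 4, 5, 6, 8, 9}.
Its 3×3 block (box 5) already contains {2, 3, 4, 5, 6, 8, 9}.
The only value from 1–9 not eliminated is 7, so R6C4 = 7.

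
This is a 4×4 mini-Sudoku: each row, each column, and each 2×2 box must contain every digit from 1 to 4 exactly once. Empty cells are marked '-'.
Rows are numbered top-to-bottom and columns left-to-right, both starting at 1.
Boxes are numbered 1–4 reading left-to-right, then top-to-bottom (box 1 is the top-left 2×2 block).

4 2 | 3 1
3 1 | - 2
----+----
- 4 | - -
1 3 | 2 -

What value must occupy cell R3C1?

2

Row 3 already contains {4}.
Column 1 already contains {1, 3, 4}.
Its 2×2 block (box 3) already contains {1, 3, 4}.
The only value from 1–4 not eliminated is 2, so R3C1 = 2.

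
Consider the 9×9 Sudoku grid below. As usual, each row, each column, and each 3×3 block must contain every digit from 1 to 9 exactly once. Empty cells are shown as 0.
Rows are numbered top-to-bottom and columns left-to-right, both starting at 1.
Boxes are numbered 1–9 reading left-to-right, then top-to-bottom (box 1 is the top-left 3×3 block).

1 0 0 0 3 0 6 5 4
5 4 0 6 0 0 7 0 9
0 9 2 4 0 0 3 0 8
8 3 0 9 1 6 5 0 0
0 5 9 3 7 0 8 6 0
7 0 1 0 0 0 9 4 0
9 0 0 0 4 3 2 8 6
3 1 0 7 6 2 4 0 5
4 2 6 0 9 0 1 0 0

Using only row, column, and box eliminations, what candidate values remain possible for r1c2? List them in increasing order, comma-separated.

Row 1 already contains {1, 3, 4, 5, 6}.
Column 2 already contains {1, 2, 3, 4, 5, 9}.
Its 3×3 block (box 1) already contains {1, 2, 4, 5, 9}.
Removing those from 1–9 leaves {7, 8} as the candidates for r1c2.

7,8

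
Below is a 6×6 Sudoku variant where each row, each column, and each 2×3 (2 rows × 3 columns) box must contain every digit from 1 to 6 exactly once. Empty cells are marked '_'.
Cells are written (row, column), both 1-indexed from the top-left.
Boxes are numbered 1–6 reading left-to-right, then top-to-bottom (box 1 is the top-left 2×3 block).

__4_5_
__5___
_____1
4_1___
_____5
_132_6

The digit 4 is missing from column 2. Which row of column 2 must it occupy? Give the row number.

5

Consider where 4 can go in column 2.
(1,2) is out (row 1 already has a 4).
(2,2) is out (box 1 already has a 4).
(3,2) is out (box 3 already has a 4).
(4,2) is out (row 4 already has a 4).
So the only cell in column 2 that can hold 4 is (5,2).
That is row 5.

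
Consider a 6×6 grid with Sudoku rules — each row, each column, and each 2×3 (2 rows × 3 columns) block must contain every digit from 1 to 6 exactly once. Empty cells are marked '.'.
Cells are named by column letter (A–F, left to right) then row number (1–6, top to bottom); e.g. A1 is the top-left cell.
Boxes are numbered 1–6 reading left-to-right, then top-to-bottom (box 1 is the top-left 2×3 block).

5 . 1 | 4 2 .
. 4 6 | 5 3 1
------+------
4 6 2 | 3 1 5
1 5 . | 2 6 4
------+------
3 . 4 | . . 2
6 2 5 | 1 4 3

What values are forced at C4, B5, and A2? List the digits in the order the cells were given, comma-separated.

For C4:
  Row 4 already contains {1, 2, 4, 5, 6}.
  Column C already contains {1, 2, 4, 5, 6}.
  Its 2×3 block (box 3) already contains {1, 2, 4, 5, 6}.
  The only value from 1–6 not eliminated is 3, so C4 = 3.
For B5:
  Row 5 already contains {2, 3, 4}.
  Column B already contains {2, 4, 5, 6}.
  Its 2×3 block (box 5) already contains {2, 3, 4, 5, 6}.
  The only value from 1–6 not eliminated is 1, so B5 = 1.
For A2:
  Row 2 already contains {1, 3, 4, 5, 6}.
  Column A already contains {1, 3, 4, 5, 6}.
  Its 2×3 block (box 1) already contains {1, 4, 5, 6}.
  The only value from 1–6 not eliminated is 2, so A2 = 2.

3,1,2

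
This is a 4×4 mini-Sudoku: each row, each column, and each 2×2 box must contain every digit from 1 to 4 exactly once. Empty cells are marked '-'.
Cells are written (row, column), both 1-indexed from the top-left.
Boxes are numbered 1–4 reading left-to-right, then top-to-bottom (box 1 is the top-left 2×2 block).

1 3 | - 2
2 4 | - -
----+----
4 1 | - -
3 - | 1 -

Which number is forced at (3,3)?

Cell (3,3) itself could take any of {2, 3} by direct elimination.
Consider where 2 can go in column 3.
(1,3) is out (row 1 already has a 2).
(2,3) is out (row 2 already has a 2).
So the only cell in column 3 that can hold 2 is (3,3).
Therefore (3,3) = 2.

2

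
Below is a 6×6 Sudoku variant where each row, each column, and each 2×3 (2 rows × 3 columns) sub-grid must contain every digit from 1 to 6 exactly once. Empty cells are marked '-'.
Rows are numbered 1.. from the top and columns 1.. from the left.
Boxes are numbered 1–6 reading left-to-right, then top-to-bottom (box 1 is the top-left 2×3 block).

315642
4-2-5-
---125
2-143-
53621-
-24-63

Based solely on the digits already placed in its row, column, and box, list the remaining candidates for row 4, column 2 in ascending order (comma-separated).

5,6

Row 4 already contains {1, 2, 3, 4}.
Column 2 already contains {1, 2, 3}.
Its 2×3 block (box 3) already contains {1, 2}.
Removing those from 1–6 leaves {5, 6} as the candidates for row 4, column 2.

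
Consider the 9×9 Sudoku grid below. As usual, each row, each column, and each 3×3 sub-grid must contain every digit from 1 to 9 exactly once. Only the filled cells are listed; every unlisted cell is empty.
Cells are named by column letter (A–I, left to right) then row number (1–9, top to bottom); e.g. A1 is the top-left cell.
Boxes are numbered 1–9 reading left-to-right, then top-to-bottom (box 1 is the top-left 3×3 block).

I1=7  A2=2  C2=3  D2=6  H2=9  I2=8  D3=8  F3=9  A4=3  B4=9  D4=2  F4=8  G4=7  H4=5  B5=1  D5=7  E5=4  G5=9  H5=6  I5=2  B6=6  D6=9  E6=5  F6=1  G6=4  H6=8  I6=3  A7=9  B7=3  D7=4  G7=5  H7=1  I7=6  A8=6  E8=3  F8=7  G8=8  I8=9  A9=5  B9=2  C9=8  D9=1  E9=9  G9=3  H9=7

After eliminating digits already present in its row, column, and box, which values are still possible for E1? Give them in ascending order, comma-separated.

Row 1 already contains {7}.
Column E already contains {3, 4, 5, 9}.
Its 3×3 block (box 2) already contains {6, 8, 9}.
Removing those from 1–9 leaves {1, 2} as the candidates for E1.

1,2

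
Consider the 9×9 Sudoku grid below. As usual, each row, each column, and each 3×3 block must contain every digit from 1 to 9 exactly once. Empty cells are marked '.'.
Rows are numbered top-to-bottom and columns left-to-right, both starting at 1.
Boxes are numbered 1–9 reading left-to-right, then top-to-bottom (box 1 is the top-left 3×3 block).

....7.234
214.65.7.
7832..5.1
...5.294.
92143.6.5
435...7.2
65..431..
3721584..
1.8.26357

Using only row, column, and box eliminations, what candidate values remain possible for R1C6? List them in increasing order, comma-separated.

1,9

Row 1 already contains {2, 3, 4, 7}.
Column 6 already contains {2, 3, 5, 6, 8}.
Its 3×3 block (box 2) already contains {2, 5, 6, 7}.
Removing those from 1–9 leaves {1, 9} as the candidates for R1C6.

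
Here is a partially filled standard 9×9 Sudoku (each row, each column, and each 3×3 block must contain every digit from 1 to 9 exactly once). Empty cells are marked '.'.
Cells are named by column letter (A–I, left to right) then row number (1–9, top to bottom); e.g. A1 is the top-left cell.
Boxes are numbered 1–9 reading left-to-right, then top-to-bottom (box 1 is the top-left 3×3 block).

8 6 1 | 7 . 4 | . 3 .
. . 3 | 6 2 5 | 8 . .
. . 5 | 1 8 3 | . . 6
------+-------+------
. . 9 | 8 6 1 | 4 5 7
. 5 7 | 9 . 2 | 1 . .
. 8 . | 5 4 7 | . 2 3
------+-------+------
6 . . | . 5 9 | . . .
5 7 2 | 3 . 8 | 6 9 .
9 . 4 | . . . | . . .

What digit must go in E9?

Cell E9 itself could take any of {1, 7} by direct elimination.
Consider where 7 can go in box 8.
D7 is out (column D already has a 7).
E8 is out (row 8 already has a 7).
D9 is out (column D already has a 7).
F9 is out (column F already has a 7).
So the only cell in box 8 that can hold 7 is E9.
Therefore E9 = 7.

7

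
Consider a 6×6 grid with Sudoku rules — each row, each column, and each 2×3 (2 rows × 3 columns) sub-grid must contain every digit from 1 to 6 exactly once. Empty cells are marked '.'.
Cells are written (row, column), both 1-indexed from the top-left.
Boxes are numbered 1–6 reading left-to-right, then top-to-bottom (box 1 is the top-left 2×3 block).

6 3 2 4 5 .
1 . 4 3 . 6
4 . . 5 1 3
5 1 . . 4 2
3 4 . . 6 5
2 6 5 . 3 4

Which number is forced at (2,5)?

2

Row 2 already contains {1, 3, 4, 6}.
Column 5 already contains {1, 3, 4, 5, 6}.
Its 2×3 block (box 2) already contains {3, 4, 5, 6}.
The only value from 1–6 not eliminated is 2, so (2,5) = 2.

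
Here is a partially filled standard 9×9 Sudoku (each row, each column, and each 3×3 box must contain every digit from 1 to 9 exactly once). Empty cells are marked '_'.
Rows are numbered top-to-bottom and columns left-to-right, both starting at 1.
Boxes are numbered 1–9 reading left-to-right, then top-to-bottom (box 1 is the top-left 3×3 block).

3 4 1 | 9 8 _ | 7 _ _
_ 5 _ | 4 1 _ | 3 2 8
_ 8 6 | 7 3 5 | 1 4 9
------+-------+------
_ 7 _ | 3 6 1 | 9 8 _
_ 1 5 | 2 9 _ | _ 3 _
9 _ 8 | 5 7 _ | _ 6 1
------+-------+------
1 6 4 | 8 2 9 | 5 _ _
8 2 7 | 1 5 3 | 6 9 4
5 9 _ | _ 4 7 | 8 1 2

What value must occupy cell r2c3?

9

Row 2 already contains {1, 2, 3, 4, 5, 8}.
Column 3 already contains {1, 4, 5, 6, 7, 8}.
Its 3×3 block (box 1) already contains {1, 3, 4, 5, 6, 8}.
The only value from 1–9 not eliminated is 9, so r2c3 = 9.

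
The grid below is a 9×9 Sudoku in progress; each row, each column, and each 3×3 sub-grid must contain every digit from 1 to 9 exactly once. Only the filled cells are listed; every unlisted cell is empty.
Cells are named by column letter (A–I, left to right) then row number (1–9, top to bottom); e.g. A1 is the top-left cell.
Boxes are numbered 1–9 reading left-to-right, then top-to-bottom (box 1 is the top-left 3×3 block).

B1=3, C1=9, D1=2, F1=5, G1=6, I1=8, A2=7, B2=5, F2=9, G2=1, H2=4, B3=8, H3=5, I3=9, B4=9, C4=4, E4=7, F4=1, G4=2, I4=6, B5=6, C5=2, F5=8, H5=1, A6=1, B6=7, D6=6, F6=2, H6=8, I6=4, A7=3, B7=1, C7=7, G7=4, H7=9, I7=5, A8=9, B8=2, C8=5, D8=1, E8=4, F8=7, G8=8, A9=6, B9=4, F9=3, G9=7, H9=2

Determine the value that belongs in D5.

Cell D5 itself could take any of {3, 4, 5, 9} by direct elimination.
Consider where 4 can go in row 5.
A5 is out (box 4 already has a 4).
E5 is out (column E already has a 4).
G5 is out (column G already has a 4).
I5 is out (column I already has a 4).
So the only cell in row 5 that can hold 4 is D5.
Therefore D5 = 4.

4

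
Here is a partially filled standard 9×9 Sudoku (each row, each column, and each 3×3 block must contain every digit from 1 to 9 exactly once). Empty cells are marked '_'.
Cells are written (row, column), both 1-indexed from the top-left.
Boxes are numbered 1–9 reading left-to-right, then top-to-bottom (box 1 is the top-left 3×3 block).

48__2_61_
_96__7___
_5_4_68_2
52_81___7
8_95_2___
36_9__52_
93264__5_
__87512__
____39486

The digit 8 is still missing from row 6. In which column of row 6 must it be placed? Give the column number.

Consider where 8 can go in row 6.
(6,3) is out (column 3 already has a 8).
(6,5) is out (box 5 already has a 8).
(6,6) is out (box 5 already has a 8).
So the only cell in row 6 that can hold 8 is (6,9).
That is column 9.

9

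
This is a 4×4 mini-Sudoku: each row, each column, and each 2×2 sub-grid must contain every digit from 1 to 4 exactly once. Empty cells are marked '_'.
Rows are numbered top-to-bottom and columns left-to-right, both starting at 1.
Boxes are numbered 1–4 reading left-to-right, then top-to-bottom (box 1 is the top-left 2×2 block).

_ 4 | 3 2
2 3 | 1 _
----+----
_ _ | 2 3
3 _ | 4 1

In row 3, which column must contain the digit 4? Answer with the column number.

1

Consider where 4 can go in row 3.
r3c2 is out (column 2 already has a 4).
So the only cell in row 3 that can hold 4 is r3c1.
That is column 1.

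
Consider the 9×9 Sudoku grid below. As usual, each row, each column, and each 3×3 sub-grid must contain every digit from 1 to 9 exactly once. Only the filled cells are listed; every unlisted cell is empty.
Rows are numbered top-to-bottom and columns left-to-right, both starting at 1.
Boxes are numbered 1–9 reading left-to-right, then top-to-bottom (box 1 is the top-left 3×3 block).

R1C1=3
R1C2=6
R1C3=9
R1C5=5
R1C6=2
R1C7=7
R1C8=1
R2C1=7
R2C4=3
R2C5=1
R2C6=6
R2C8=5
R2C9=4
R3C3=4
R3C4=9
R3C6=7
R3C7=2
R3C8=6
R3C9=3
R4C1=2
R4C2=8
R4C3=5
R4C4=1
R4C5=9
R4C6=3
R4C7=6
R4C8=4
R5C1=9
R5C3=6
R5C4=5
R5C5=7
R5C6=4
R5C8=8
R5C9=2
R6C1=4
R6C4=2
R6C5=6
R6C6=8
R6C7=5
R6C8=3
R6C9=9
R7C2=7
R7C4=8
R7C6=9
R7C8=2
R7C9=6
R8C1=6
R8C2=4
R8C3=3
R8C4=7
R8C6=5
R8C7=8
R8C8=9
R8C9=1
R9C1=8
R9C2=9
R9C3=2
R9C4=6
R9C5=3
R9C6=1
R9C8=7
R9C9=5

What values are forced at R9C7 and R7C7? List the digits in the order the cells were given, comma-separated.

4,3

For R9C7:
  Row 9 already contains {1, 2, 3, 5, 6, 7, 8, 9}.
  Column 7 already contains {2, 5, 6, 7, 8}.
  Its 3×3 block (box 9) already contains {1, 2, 5, 6, 7, 8, 9}.
  The only value from 1–9 not eliminated is 4, so R9C7 = 4.
For R7C7:
  Consider where 3 can go in box 9.
  R9C7 is out (row 9 already has a 3).
  So the only cell in box 9 that can hold 3 is R7C7.
  So R7C7 = 3.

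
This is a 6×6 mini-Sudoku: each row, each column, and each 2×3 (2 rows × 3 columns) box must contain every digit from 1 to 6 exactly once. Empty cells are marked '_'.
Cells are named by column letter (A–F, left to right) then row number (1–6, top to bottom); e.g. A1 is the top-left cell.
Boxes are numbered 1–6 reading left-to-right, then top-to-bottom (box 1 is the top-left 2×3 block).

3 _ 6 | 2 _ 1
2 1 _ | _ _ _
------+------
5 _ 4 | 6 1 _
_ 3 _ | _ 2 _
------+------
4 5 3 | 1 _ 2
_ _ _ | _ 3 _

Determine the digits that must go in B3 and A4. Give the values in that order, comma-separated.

2,6

For B3:
  Row 3 already contains {1, 4, 5, 6}.
  Column B already contains {1, 3, 5}.
  Its 2×3 block (box 3) already contains {3, 4, 5}.
  The only value from 1–6 not eliminated is 2, so B3 = 2.
For A4:
  Consider where 6 can go in row 4.
  C4 is out (column C already has a 6).
  D4 is out (column D already has a 6).
  F4 is out (box 4 already has a 6).
  So the only cell in row 4 that can hold 6 is A4.
  So A4 = 6.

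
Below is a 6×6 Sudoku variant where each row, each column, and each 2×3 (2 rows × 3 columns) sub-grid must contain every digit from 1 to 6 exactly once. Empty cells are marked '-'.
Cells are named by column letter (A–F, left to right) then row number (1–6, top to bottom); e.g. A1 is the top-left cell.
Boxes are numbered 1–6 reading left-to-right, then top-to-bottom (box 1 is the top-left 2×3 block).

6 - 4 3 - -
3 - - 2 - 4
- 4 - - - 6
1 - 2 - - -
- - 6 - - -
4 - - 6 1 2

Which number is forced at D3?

Cell D3 itself could take any of {1, 5} by direct elimination.
Consider where 1 can go in box 4.
E3 is out (column E already has a 1).
D4 is out (row 4 already has a 1).
E4 is out (row 4 already has a 1).
F4 is out (row 4 already has a 1).
So the only cell in box 4 that can hold 1 is D3.
Therefore D3 = 1.

1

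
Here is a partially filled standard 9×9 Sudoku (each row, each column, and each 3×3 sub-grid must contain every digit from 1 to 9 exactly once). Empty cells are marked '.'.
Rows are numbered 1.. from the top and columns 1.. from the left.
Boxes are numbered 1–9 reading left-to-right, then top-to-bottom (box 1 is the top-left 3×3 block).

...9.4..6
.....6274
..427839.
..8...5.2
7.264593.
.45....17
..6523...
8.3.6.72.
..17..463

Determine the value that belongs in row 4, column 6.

7

Cell row 4, column 6 itself could take any of {1, 7, 9} by direct elimination.
Consider where 7 can go in column 6.
row 6, column 6 is out (row 6 already has a 7).
row 8, column 6 is out (row 8 already has a 7).
row 9, column 6 is out (row 9 already has a 7).
So the only cell in column 6 that can hold 7 is row 4, column 6.
Therefore row 4, column 6 = 7.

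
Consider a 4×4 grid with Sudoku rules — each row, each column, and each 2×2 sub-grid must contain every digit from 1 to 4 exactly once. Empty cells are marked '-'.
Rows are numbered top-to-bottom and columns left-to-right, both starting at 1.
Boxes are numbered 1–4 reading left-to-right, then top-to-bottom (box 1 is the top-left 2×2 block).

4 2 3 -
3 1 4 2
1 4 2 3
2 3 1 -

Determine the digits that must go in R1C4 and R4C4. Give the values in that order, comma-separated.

1,4

For R1C4:
  Row 1 already contains {2, 3, 4}.
  Column 4 already contains {2, 3}.
  Its 2×2 block (box 2) already contains {2, 3, 4}.
  The only value from 1–4 not eliminated is 1, so R1C4 = 1.
For R4C4:
  Row 4 already contains {1, 2, 3}.
  Column 4 already contains {2, 3}.
  Its 2×2 block (box 4) already contains {1, 2, 3}.
  The only value from 1–4 not eliminated is 4, so R4C4 = 4.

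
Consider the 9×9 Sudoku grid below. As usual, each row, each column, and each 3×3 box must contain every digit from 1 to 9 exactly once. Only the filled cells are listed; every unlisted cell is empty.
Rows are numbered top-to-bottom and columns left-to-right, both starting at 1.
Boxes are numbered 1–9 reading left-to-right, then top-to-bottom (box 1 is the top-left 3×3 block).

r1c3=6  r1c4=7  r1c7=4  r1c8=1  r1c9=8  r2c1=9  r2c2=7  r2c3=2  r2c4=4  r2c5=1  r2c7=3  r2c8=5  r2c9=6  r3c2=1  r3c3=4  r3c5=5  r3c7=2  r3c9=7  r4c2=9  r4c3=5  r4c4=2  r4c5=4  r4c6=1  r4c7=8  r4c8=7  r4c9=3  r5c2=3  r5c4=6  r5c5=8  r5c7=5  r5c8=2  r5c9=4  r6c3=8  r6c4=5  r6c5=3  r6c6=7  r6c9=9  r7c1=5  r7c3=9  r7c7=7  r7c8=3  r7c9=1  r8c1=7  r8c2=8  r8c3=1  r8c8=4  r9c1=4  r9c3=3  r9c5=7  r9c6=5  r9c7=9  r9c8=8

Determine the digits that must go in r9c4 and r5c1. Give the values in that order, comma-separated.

1,1

For r9c4:
  Row 9 already contains {3, 4, 5, 7, 8, 9}.
  Column 4 already contains {2, 4, 5, 6, 7}.
  Its 3×3 block (box 8) already contains {5, 7}.
  The only value from 1–9 not eliminated is 1, so r9c4 = 1.
For r5c1:
  Row 5 already contains {2, 3, 4, 5, 6, 8}.
  Column 1 already contains {4, 5, 7, 9}.
  Its 3×3 block (box 4) already contains {3, 5, 8, 9}.
  The only value from 1–9 not eliminated is 1, so r5c1 = 1.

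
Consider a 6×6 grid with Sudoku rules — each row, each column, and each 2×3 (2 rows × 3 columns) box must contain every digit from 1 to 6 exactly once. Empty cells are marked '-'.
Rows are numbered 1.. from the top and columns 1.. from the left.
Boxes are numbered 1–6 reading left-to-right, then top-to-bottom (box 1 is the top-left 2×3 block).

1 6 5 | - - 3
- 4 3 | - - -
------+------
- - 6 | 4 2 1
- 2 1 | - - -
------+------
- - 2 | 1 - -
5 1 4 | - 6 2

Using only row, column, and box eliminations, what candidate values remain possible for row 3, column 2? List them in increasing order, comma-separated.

3,5

Row 3 already contains {1, 2, 4, 6}.
Column 2 already contains {1, 2, 4, 6}.
Its 2×3 block (box 3) already contains {1, 2, 6}.
Removing those from 1–6 leaves {3, 5} as the candidates for row 3, column 2.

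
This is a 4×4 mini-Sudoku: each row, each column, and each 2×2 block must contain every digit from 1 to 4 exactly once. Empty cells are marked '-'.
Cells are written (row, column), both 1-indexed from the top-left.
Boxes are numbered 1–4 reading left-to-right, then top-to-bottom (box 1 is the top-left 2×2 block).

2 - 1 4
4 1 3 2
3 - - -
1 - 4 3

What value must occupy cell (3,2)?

4

Cell (3,2) itself could take any of {2, 4} by direct elimination.
Consider where 4 can go in box 3.
(4,2) is out (row 4 already has a 4).
So the only cell in box 3 that can hold 4 is (3,2).
Therefore (3,2) = 4.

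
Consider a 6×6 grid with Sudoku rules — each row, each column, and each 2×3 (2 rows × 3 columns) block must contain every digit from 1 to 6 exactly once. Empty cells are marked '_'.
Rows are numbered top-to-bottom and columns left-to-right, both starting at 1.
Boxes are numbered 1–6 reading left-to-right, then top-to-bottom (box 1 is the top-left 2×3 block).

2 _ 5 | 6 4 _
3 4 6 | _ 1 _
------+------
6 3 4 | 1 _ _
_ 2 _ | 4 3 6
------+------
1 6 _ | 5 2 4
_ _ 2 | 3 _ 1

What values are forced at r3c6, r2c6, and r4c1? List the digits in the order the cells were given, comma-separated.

2,5,5

For r3c6:
  Consider where 2 can go in box 4.
  r3c5 is out (column 5 already has a 2).
  So the only cell in box 4 that can hold 2 is r3c6.
  So r3c6 = 2.
For r2c6:
  Consider where 5 can go in row 2.
  r2c4 is out (column 4 already has a 5).
  So the only cell in row 2 that can hold 5 is r2c6.
  So r2c6 = 5.
For r4c1:
  Row 4 already contains {2, 3, 4, 6}.
  Column 1 already contains {1, 2, 3, 6}.
  Its 2×3 block (box 3) already contains {2, 3, 4, 6}.
  The only value from 1–6 not eliminated is 5, so r4c1 = 5.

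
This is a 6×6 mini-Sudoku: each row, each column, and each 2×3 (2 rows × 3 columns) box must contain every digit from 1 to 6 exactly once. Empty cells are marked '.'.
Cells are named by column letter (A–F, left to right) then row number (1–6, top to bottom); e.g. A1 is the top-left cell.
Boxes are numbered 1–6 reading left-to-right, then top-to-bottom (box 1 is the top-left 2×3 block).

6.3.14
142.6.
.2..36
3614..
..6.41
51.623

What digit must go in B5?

Row 5 already contains {1, 4, 6}.
Column B already contains {1, 2, 4, 6}.
Its 2×3 block (box 5) already contains {1, 5, 6}.
The only value from 1–6 not eliminated is 3, so B5 = 3.

3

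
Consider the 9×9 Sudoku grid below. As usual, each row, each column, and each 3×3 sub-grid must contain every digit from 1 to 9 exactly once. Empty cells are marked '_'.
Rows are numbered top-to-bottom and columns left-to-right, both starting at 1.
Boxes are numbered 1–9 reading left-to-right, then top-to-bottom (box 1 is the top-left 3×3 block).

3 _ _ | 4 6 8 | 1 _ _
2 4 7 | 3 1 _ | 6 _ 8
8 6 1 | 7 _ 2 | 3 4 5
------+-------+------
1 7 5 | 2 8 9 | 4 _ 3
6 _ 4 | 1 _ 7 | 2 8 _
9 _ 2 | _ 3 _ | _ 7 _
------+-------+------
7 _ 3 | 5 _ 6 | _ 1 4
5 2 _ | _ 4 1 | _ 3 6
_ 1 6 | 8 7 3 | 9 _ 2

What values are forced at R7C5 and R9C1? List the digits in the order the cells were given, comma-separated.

2,4

For R7C5:
  Consider where 2 can go in row 7.
  R7C2 is out (column 2 already has a 2).
  R7C7 is out (column 7 already has a 2).
  So the only cell in row 7 that can hold 2 is R7C5.
  So R7C5 = 2.
For R9C1:
  Row 9 already contains {1, 2, 3, 6, 7, 8, 9}.
  Column 1 already contains {1, 2, 3, 5, 6, 7, 8, 9}.
  Its 3×3 block (box 7) already contains {1, 2, 3, 5, 6, 7}.
  The only value from 1–9 not eliminated is 4, so R9C1 = 4.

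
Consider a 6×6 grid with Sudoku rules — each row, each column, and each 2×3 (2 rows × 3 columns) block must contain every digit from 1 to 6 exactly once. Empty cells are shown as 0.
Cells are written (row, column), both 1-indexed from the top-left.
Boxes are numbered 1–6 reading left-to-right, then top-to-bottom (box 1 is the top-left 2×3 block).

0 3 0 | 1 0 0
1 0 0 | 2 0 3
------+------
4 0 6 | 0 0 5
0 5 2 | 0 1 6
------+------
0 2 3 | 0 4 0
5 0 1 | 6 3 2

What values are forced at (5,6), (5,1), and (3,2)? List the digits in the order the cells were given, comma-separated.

1,6,1

For (5,6):
  Row 5 already contains {2, 3, 4}.
  Column 6 already contains {2, 3, 5, 6}.
  Its 2×3 block (box 6) already contains {2, 3, 4, 6}.
  The only value from 1–6 not eliminated is 1, so (5,6) = 1.
For (5,1):
  Row 5 already contains {2, 3, 4}.
  Column 1 already contains {1, 4, 5}.
  Its 2×3 block (box 5) already contains {1, 2, 3, 5}.
  The only value from 1–6 not eliminated is 6, so (5,1) = 6.
For (3,2):
  Row 3 already contains {4, 5, 6}.
  Column 2 already contains {2, 3, 5}.
  Its 2×3 block (box 3) already contains {2, 4, 5, 6}.
  The only value from 1–6 not eliminated is 1, so (3,2) = 1.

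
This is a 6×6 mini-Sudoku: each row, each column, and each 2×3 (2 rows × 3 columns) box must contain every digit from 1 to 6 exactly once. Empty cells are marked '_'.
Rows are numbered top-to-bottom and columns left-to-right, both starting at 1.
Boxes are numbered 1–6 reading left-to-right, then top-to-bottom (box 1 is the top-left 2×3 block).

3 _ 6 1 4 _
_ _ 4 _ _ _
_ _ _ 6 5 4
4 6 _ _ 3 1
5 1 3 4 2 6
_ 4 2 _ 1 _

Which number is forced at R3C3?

Row 3 already contains {4, 5, 6}.
Column 3 already contains {2, 3, 4, 6}.
Its 2×3 block (box 3) already contains {4, 6}.
The only value from 1–6 not eliminated is 1, so R3C3 = 1.

1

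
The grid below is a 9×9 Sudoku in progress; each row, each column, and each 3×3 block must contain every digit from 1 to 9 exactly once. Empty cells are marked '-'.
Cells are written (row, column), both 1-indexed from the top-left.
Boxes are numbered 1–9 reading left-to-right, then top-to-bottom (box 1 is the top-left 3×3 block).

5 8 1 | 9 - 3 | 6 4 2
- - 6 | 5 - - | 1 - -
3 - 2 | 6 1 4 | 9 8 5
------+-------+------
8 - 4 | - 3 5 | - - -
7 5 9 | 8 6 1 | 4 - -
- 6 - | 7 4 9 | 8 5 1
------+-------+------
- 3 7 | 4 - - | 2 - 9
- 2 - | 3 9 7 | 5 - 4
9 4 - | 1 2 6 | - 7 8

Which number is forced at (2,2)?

Cell (2,2) itself could take any of {7, 9} by direct elimination.
Consider where 9 can go in column 2.
(3,2) is out (row 3 already has a 9).
(4,2) is out (box 4 already has a 9).
So the only cell in column 2 that can hold 9 is (2,2).
Therefore (2,2) = 9.

9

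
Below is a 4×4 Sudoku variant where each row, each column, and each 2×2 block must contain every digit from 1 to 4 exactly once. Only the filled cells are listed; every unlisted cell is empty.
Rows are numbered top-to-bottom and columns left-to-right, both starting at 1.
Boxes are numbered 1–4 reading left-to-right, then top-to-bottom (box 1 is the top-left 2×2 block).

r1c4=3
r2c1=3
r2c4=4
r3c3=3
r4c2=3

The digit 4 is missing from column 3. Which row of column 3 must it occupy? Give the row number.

4

Consider where 4 can go in column 3.
r1c3 is out (box 2 already has a 4).
r2c3 is out (row 2 already has a 4).
So the only cell in column 3 that can hold 4 is r4c3.
That is row 4.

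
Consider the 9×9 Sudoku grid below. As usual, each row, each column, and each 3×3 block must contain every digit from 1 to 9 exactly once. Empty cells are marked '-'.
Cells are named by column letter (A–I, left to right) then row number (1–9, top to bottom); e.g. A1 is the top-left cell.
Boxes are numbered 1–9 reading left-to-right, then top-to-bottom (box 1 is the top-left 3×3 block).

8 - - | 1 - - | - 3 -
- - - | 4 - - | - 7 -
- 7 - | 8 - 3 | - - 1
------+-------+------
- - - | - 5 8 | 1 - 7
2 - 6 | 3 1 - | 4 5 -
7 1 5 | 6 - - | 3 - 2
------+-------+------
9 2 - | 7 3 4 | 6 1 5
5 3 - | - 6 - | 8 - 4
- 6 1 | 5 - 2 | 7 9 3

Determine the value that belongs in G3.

5

Cell G3 itself could take any of {2, 5, 9} by direct elimination.
Consider where 5 can go in row 3.
A3 is out (column A already has a 5).
C3 is out (column C already has a 5).
E3 is out (column E already has a 5).
H3 is out (column H already has a 5).
So the only cell in row 3 that can hold 5 is G3.
Therefore G3 = 5.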